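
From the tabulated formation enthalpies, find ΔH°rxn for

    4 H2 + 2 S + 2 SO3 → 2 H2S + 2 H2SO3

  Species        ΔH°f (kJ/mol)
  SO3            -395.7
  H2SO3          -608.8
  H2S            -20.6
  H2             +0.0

ΔH°rxn = -467.4 kJ/mol

ΔH°rxn = Σ nΔHf°(products) − Σ nΔHf°(reactants).
Products: 2·(-20.6) + 2·(-608.8) = -1258.8
Reactants: 4·(+0.0) + 2·(+0.0) + 2·(-395.7) = -791.4
ΔH°rxn = (-1258.8) − (-791.4) = -467.4 kJ/mol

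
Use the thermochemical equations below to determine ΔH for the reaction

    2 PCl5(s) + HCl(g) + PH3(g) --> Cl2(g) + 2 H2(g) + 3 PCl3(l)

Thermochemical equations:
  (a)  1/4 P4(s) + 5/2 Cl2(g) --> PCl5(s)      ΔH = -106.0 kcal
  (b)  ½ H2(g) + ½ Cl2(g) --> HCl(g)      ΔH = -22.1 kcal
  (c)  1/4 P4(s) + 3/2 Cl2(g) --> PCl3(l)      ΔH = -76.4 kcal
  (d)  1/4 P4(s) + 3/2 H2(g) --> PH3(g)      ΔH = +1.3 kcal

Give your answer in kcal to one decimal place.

ΔH = 3.6 kcal

(a) reversed and × 2 (PCl5(s) must end up as a reactant; scale by 2 for the 2 PCl5(s)): (-2)·(-106.0) = +212.0 kcal
(b) reversed (reverse to put HCl(g) on the reactant side): +22.1 kcal
(c) × 3 (×3 to match 3 PCl3(l) in the target): (3)·(-76.4) = -229.2 kcal
(d) reversed (PH3(g) must end up as a reactant): -1.3 kcal
Combining the equations, ΔH = (-2)·(-106.0) + (-1)·(-22.1) + (3)·(-76.4) + (-1)·(+1.3) = 3.6 kcal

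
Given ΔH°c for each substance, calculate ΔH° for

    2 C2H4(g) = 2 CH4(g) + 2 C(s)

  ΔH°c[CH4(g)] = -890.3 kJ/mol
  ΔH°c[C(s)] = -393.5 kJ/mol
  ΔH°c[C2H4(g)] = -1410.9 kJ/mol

ΔH° = -254.2 kJ/mol

With combustion enthalpies, reactants minus products:
= [2·(-1410.9)] − [2·(-890.3) + 2·(-393.5)]
= -254.2 kJ/mol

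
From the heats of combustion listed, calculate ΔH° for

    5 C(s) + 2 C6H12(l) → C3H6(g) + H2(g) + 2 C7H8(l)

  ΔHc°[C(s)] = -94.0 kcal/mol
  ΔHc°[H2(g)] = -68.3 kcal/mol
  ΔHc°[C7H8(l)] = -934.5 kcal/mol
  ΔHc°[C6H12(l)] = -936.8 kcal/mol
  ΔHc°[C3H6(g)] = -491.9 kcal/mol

With combustion enthalpies, reactants minus products:
= [5·(-94.0) + 2·(-936.8)] − [1·(-491.9) + 1·(-68.3) + 2·(-934.5)]
= 85.6 kcal/mol

ΔH° = 85.6 kcal/mol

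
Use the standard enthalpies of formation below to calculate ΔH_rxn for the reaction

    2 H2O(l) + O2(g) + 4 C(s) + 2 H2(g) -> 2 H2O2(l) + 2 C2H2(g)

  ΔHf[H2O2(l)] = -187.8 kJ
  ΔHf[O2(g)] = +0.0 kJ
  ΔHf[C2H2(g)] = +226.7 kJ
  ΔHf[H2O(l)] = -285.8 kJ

ΔH°rxn = Σ nΔHf°(products) − Σ nΔHf°(reactants).
Products: 2·(-187.8) + 2·(+226.7) = +77.8
Reactants: 2·(-285.8) + 1·(+0.0) + 4·(+0.0) + 2·(+0.0) = -571.6
ΔH_rxn = (+77.8) − (-571.6) = 649.4 kJ

ΔH_rxn = 649.4 kJ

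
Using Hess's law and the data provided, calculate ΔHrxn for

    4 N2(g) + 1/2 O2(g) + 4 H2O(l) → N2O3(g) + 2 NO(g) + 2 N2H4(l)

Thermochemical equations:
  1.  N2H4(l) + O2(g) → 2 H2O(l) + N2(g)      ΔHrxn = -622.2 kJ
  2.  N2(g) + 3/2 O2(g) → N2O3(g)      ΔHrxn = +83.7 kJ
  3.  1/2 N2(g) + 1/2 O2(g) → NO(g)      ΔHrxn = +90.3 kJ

ΔHrxn = 1508.7 kJ

eq. 1 reversed and × 2 (reverse to put N2H4(l) on the product side; ×2 to match 2 N2H4(l) in the target): (-2)·(-622.2) = +1244.4 kJ
eq. 2 as written (N2O3(g) already on the product side): +83.7 kJ
eq. 3 × 2 (scale by 2 for the 2 NO(g)): (2)·(+90.3) = +180.6 kJ
Combining the equations, ΔHrxn = (+1244.4) + (+83.7) + (+180.6) = 1508.7 kJ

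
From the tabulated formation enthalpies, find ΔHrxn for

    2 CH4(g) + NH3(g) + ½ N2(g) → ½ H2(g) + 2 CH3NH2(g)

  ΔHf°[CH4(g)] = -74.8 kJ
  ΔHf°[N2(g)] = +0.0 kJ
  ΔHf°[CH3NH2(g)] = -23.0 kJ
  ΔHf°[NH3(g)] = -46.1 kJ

ΔH°rxn = Σ nΔHf°(products) − Σ nΔHf°(reactants).
Products: 1/2·(+0.0) + 2·(-23.0) = -46.0
Reactants: 2·(-74.8) + 1·(-46.1) + 1/2·(+0.0) = -195.7
ΔHrxn = (-46.0) − (-195.7) = 149.7 kJ

ΔHrxn = 149.7 kJ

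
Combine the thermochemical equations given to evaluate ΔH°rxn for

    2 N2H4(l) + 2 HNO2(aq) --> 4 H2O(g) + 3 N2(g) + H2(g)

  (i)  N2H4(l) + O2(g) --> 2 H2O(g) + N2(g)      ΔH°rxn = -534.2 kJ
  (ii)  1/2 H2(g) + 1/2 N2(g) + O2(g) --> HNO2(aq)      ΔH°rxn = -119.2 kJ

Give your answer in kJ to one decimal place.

(i) × 2 (scale by 2 for the 2 N2H4(l)): (2)·(-534.2) = -1068.4 kJ
(ii) reversed and × 2 (HNO2(aq) must end up as a reactant; ×2 to match 2 HNO2(aq) in the target): (-2)·(-119.2) = +238.4 kJ
ΔH°rxn = (-1068.4) + (+238.4) = -830.0 kJ

ΔH°rxn = -830.0 kJ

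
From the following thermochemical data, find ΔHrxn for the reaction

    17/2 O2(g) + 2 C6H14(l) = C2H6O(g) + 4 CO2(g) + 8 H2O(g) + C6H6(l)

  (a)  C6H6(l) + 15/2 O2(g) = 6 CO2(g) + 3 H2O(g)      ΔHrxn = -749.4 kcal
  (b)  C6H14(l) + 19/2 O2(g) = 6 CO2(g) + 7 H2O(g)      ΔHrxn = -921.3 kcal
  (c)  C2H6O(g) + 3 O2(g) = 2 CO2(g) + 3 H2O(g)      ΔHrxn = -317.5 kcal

(a) reversed: +749.4 kcal
(b) × 2: (2)·(-921.3) = -1842.6 kcal
(c) reversed: +317.5 kcal
ΔHrxn = (+749.4) + (-1842.6) + (+317.5) = -775.7 kcal

ΔHrxn = -775.7 kcal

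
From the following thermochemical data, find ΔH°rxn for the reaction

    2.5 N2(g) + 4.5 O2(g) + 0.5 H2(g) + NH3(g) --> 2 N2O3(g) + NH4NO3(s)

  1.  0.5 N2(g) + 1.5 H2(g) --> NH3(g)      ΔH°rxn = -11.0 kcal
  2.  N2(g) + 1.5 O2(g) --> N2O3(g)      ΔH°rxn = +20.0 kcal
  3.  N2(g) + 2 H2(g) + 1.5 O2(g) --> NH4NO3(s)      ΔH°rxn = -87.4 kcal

ΔH°rxn = -36.4 kcal

eq. 1 reversed: +11.0 kcal
eq. 2 × 2: (2)·(+20.0) = +40.0 kcal
eq. 3 as written: -87.4 kcal
Summing the manipulated equations, ΔH°rxn = (-1)·(-11.0) + (2)·(+20.0) + (1)·(-87.4) = -36.4 kcal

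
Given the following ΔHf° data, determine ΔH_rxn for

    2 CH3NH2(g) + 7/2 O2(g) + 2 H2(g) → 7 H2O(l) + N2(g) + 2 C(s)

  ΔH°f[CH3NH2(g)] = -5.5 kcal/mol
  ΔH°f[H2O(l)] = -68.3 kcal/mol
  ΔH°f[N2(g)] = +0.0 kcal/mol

ΔH_rxn = -467.1 kcal/mol

Products: 7·(-68.3) + 1·(+0.0) + 2·(+0.0) = -478.1
Reactants: 2·(-5.5) + 7/2·(+0.0) + 2·(+0.0) = -11.0
ΔH_rxn = (-478.1) − (-11.0) = -467.1 kcal/mol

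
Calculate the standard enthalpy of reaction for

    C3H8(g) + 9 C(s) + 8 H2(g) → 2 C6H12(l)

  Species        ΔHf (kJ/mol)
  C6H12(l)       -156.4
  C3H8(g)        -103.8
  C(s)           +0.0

ΔH°rxn = Σ nΔHf°(products) − Σ nΔHf°(reactants).
Products: 2·(-156.4) = -312.8
Reactants: 1·(-103.8) + 9·(+0.0) + 8·(+0.0) = -103.8
ΔH_rxn = (-312.8) − (-103.8) = -209.0 kJ/mol

ΔH_rxn = -209.0 kJ/mol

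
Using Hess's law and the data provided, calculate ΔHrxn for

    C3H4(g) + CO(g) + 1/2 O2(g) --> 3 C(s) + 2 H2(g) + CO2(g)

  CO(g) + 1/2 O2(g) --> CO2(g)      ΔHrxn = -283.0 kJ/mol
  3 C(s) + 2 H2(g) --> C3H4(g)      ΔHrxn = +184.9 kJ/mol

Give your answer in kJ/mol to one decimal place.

equation 1 as written: -283.0 kJ/mol
equation 2 reversed: -184.9 kJ/mol
ΔHrxn = (1)·(-283.0) + (-1)·(+184.9) = -467.9 kJ/mol

ΔHrxn = -467.9 kJ/mol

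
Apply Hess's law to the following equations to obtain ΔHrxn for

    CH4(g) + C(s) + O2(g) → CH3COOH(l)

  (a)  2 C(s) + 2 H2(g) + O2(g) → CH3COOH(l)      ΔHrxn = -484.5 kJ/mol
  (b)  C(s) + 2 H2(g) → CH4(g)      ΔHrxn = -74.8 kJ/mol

(a) as written (CH3COOH(l) already on the product side): -484.5 kJ/mol
(b) reversed (CH4(g) must end up as a reactant): +74.8 kJ/mol
Summing the manipulated equations, ΔHrxn = (1)·(-484.5) + (-1)·(-74.8) = -409.7 kJ/mol

ΔHrxn = -409.7 kJ/mol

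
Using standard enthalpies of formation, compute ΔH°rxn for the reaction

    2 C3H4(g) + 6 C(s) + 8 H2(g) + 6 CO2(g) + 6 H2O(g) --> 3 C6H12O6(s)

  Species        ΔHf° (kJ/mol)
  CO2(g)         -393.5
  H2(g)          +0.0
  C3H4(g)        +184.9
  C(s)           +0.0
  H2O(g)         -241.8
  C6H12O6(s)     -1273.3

ΔH°rxn = Σ nΔHf°(products) − Σ nΔHf°(reactants).
Products: 3·(-1273.3) = -3819.9
Reactants: 2·(+184.9) + 6·(+0.0) + 8·(+0.0) + 6·(-393.5) + 6·(-241.8) = -3442.0
ΔH°rxn = (-3819.9) − (-3442.0) = -377.9 kJ/mol

ΔH°rxn = -377.9 kJ/mol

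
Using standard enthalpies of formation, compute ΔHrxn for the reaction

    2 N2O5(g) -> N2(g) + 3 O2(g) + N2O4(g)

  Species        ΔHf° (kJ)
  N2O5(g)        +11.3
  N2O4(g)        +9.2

Products: 1·(+0.0) + 3·(+0.0) + 1·(+9.2) = +9.2
Reactants: 2·(+11.3) = +22.6
ΔHrxn = (+9.2) − (+22.6) = -13.4 kJ

ΔHrxn = -13.4 kJ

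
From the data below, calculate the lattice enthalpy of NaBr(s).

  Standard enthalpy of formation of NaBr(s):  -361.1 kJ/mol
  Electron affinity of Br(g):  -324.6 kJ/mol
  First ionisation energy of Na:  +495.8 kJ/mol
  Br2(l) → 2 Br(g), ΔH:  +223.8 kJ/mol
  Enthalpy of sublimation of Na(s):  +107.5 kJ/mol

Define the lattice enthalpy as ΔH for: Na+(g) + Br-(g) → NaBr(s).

U = -751.7 kJ/mol

ΔHf° = 1·ΔHsub + 1·(ΣIE) + 1/2·D(Br2) + 1·EA + U
-361.1 = 1·(+107.5) + 1·(+495.8) + 1/2·(+223.8) + 1·(-324.6) + U
U = -361.1 − (+390.6) = -751.7 kJ/mol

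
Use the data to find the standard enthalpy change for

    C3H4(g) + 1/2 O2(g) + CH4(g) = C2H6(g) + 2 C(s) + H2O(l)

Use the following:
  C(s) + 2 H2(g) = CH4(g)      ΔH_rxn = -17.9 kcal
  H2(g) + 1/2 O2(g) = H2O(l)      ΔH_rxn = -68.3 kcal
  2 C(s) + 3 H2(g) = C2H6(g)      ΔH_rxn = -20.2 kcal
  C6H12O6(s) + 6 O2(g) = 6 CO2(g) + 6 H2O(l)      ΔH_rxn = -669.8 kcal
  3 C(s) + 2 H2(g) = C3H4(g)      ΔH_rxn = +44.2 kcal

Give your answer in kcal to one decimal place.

equation 1 reversed (reverse to put CH4(g) on the reactant side): +17.9 kcal
equation 2 as written: -68.3 kcal
equation 3 as written (C2H6(g) already on the product side): -20.2 kcal
equation 4: not needed (C6H12O6(s) appears nowhere else).
equation 5 reversed (C3H4(g) must end up as a reactant): -44.2 kcal
ΔH_rxn = (+17.9) + (-68.3) + (-20.2) + (-44.2) = -114.8 kcal

ΔH_rxn = -114.8 kcal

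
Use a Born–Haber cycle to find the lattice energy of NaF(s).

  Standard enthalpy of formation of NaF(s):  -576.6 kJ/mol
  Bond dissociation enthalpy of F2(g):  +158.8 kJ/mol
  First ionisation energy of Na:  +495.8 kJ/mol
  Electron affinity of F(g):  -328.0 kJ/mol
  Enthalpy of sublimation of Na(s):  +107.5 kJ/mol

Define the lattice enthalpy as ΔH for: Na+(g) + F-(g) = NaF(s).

U = -931.3 kJ/mol

ΔHf° = 1·ΔHsub + 1·(ΣIE) + 1/2·D(F2) + 1·EA + U
-576.6 = 1·(+107.5) + 1·(+495.8) + 1/2·(+158.8) + 1·(-328.0) + U
U = -576.6 − (+354.7) = -931.3 kJ/mol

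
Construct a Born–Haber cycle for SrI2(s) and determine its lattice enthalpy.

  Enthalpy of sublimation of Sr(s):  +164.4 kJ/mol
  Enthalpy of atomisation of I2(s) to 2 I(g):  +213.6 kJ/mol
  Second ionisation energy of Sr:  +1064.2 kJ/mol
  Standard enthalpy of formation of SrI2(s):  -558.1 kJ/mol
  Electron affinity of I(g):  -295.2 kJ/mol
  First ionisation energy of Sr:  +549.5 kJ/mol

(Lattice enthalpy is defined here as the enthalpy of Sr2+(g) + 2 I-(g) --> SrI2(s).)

ΔHf° = 1·ΔHsub + 1·(ΣIE) + 1·D(I2) + 2·EA + U
-558.1 = 1·(+164.4) + 1·(+1613.7) + 1·(+213.6) + 2·(-295.2) + U
U = -558.1 − (+1401.3) = -1959.4 kJ/mol

U = -1959.4 kJ/mol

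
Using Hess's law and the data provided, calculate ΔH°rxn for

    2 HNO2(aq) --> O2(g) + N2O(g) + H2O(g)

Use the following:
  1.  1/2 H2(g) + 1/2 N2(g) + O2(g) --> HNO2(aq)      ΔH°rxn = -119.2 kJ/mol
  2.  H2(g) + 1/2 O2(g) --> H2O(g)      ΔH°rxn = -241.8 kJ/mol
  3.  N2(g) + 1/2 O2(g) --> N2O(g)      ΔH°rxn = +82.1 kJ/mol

ΔH°rxn = 78.7 kJ/mol

eq. 1 reversed and × 2 (HNO2(aq) must end up as a reactant; ×2 to match 2 HNO2(aq) in the target): (-2)·(-119.2) = +238.4 kJ/mol
eq. 2 as written (H2O(g) already on the product side): -241.8 kJ/mol
eq. 3 as written (N2O(g) already on the product side): +82.1 kJ/mol
Since enthalpy is a state function, ΔH°rxn = (+238.4) + (-241.8) + (+82.1) = 78.7 kJ/mol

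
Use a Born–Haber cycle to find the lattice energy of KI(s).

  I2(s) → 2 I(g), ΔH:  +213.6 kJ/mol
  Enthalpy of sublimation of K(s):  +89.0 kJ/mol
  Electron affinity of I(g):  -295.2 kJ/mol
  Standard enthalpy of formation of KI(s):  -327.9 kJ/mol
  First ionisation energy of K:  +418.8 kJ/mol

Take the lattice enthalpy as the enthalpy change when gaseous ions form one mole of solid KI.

U = -647.3 kJ/mol

ΔHf° = 1·ΔHsub + 1·(ΣIE) + 1/2·D(I2) + 1·EA + U
-327.9 = 1·(+89.0) + 1·(+418.8) + 1/2·(+213.6) + 1·(-295.2) + U
U = -327.9 − (+319.4) = -647.3 kJ/mol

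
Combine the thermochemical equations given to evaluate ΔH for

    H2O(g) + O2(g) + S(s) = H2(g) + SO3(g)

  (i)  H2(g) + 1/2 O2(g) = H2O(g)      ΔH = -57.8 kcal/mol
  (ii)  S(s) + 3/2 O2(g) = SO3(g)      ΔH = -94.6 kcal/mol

(i) reversed (reverse to put H2O(g) on the reactant side): +57.8 kcal/mol
(ii) as written (SO3(g) already on the product side): -94.6 kcal/mol
ΔH = (-1)·(-57.8) + (1)·(-94.6) = -36.8 kcal/mol

ΔH = -36.8 kcal/mol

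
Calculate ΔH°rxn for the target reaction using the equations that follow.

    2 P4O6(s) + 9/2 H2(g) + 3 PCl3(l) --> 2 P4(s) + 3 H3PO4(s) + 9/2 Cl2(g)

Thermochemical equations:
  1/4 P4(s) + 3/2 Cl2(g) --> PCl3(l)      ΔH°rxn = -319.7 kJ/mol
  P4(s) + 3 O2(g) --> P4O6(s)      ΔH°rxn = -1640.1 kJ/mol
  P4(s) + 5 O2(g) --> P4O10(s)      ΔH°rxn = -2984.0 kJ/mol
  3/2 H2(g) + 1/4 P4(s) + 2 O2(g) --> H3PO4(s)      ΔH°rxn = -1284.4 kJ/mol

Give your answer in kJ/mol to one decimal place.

ΔH°rxn = 386.1 kJ/mol

equation 1 reversed and × 3 (PCl3(l) must end up as a reactant; ×3 to match 3 PCl3(l) in the target): (-3)·(-319.7) = +959.1 kJ/mol
equation 2 reversed and × 2 (P4O6(s) must end up as a reactant; scale by 2 for the 2 P4O6(s)): (-2)·(-1640.1) = +3280.2 kJ/mol
equation 3: not needed (P4O10(s) appears nowhere else).
equation 4 × 3 (×3 to match 3 H3PO4(s) in the target): (3)·(-1284.4) = -3853.2 kJ/mol
ΔH°rxn = (-3)·(-319.7) + (-2)·(-1640.1) + (3)·(-1284.4) = 386.1 kJ/mol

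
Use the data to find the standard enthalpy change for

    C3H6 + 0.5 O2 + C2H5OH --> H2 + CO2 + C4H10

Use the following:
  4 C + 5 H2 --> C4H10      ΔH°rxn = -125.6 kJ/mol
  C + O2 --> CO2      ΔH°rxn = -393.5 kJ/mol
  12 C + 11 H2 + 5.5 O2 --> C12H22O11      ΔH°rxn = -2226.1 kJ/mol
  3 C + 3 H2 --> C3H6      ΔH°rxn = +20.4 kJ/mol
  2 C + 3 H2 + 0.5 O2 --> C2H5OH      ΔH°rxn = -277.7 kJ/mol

equation 1 as written (C4H10 already on the product side): -125.6 kJ/mol
equation 2 as written (CO2 already on the product side): -393.5 kJ/mol
equation 3: not needed (C12H22O11 appears nowhere else).
equation 4 reversed (reverse to put C3H6 on the reactant side): -20.4 kJ/mol
equation 5 reversed (reverse to put C2H5OH on the reactant side): +277.7 kJ/mol
Combining the equations, ΔH°rxn = (1)·(-125.6) + (1)·(-393.5) + (-1)·(+20.4) + (-1)·(-277.7) = -261.8 kJ/mol

ΔH°rxn = -261.8 kJ/mol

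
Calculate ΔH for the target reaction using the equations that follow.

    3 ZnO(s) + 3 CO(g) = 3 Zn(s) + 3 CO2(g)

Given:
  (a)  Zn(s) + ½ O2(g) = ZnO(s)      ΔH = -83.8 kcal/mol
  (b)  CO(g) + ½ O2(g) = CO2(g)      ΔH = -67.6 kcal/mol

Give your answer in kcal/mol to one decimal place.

ΔH = 48.6 kcal/mol

(a) reversed and × 3: (-3)·(-83.8) = +251.4 kcal/mol
(b) × 3: (3)·(-67.6) = -202.8 kcal/mol
ΔH = (-3)·(-83.8) + (3)·(-67.6) = 48.6 kcal/mol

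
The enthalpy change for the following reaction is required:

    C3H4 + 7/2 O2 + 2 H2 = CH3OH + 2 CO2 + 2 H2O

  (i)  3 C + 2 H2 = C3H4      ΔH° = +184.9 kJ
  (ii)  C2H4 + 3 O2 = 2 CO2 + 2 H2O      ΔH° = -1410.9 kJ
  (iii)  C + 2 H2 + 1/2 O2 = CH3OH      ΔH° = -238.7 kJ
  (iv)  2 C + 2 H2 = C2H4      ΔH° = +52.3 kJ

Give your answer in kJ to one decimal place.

(i) reversed: -184.9 kJ
(ii) as written: -1410.9 kJ
(iii) as written: -238.7 kJ
(iv) as written: +52.3 kJ
Combining the equations, ΔH° = (-1)·(+184.9) + (1)·(-1410.9) + (1)·(-238.7) + (1)·(+52.3) = -1782.2 kJ

ΔH° = -1782.2 kJ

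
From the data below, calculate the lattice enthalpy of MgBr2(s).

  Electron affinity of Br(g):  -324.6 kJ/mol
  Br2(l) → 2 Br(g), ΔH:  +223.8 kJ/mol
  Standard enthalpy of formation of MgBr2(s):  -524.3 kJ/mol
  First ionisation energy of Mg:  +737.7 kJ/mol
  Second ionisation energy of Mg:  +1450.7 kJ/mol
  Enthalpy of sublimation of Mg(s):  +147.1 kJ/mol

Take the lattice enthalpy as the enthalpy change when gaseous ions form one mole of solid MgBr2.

U = -2434.4 kJ/mol

ΔHf° = 1·ΔHsub + 1·(ΣIE) + 1·D(Br2) + 2·EA + U
-524.3 = 1·(+147.1) + 1·(+2188.4) + 1·(+223.8) + 2·(-324.6) + U
U = -524.3 − (+1910.1) = -2434.4 kJ/mol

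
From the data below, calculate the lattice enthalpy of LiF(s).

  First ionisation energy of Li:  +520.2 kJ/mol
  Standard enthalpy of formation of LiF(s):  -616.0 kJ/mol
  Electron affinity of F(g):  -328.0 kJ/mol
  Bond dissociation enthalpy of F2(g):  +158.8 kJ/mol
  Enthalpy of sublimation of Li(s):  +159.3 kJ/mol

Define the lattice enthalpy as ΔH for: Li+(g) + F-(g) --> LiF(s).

ΔHf° = 1·ΔHsub + 1·(ΣIE) + 1/2·D(F2) + 1·EA + U
-616.0 = 1·(+159.3) + 1·(+520.2) + 1/2·(+158.8) + 1·(-328.0) + U
U = -616.0 − (+430.9) = -1046.9 kJ/mol

U = -1046.9 kJ/mol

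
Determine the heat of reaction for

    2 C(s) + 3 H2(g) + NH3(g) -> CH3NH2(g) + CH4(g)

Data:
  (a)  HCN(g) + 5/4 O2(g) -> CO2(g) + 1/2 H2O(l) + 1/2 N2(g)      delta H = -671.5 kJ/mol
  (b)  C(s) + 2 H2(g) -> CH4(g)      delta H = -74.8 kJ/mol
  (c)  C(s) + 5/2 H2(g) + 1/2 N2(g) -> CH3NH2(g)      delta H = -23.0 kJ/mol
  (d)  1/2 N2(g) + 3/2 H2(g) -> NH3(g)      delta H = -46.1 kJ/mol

(a): not needed (HCN(g) appears nowhere else).
(b) as written (CH4(g) already on the product side): -74.8 kJ/mol
(c) as written (CH3NH2(g) already on the product side): -23.0 kJ/mol
(d) reversed (reverse to put NH3(g) on the reactant side): +46.1 kJ/mol
Since enthalpy is a state function, delta H = (-74.8) + (-23.0) + (+46.1) = -51.7 kJ/mol

delta H = -51.7 kJ/mol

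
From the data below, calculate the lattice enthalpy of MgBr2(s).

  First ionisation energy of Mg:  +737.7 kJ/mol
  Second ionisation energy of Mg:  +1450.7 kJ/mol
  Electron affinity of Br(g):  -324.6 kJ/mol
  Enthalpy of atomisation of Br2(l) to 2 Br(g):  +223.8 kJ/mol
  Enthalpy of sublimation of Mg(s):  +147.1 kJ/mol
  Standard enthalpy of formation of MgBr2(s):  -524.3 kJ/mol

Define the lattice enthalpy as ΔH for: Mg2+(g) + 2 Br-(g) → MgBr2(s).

ΔHf° = 1·ΔHsub + 1·(ΣIE) + 1·D(Br2) + 2·EA + U
-524.3 = 1·(+147.1) + 1·(+2188.4) + 1·(+223.8) + 2·(-324.6) + U
U = -524.3 − (+1910.1) = -2434.4 kJ/mol

U = -2434.4 kJ/mol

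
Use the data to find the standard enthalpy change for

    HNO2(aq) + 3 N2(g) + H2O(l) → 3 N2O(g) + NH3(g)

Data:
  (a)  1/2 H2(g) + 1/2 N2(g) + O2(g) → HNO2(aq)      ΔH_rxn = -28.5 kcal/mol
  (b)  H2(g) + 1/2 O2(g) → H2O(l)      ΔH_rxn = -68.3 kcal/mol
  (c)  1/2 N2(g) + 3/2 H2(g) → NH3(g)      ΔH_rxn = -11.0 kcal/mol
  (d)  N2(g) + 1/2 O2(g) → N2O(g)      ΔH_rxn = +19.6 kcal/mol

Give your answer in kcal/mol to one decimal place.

ΔH_rxn = 144.6 kcal/mol

(a) reversed: +28.5 kcal/mol
(b) reversed: +68.3 kcal/mol
(c) as written: -11.0 kcal/mol
(d) × 3: (3)·(+19.6) = +58.8 kcal/mol
Summing the manipulated equations, ΔH_rxn = (+28.5) + (+68.3) + (-11.0) + (+58.8) = 144.6 kcal/mol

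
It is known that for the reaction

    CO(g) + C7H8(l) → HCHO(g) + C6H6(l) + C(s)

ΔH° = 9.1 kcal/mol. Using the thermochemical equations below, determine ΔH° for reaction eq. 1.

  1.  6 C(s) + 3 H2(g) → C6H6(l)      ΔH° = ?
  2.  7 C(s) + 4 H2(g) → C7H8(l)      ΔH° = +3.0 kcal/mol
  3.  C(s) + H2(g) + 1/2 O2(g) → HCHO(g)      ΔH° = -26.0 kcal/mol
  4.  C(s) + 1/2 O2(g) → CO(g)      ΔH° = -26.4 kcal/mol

ΔH° = 11.7 kcal/mol

eq. 1 as written: contributes x
eq. 2 reversed: -3.0 kcal/mol
eq. 3 as written: -26.0 kcal/mol
eq. 4 reversed: +26.4 kcal/mol
+9.1 = (-3.0) + (-26.0) + (+26.4) + x
x = (+9.1 − (-2.6)) / (1) = 11.7 kcal/mol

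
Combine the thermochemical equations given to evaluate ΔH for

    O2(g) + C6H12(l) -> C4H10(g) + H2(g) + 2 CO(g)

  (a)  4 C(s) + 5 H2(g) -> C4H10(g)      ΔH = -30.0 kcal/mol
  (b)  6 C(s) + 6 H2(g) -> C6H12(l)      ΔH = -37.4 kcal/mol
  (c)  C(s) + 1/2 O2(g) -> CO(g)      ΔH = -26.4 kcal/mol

ΔH = -45.4 kcal/mol

(a) as written: -30.0 kcal/mol
(b) reversed: +37.4 kcal/mol
(c) × 2: (2)·(-26.4) = -52.8 kcal/mol
Summing the manipulated equations, ΔH = (1)·(-30.0) + (-1)·(-37.4) + (2)·(-26.4) = -45.4 kcal/mol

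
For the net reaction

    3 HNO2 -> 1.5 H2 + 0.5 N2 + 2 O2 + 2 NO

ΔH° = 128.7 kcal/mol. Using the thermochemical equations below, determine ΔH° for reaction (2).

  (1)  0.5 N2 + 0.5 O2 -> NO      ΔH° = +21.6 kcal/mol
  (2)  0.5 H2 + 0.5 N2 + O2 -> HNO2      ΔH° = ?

ΔH° = -28.5 kcal/mol

(1) × 2 (scale by 2 for the 2 NO): (2)·(+21.6) = +43.2 kcal/mol
(2) reversed and × 3 (HNO2 must end up as a reactant; ×3 to match 3 HNO2 in the target): contributes −3·x
+128.7 = (+43.2) − 3·x
x = (+128.7 − (+43.2)) / (-3) = -28.5 kcal/mol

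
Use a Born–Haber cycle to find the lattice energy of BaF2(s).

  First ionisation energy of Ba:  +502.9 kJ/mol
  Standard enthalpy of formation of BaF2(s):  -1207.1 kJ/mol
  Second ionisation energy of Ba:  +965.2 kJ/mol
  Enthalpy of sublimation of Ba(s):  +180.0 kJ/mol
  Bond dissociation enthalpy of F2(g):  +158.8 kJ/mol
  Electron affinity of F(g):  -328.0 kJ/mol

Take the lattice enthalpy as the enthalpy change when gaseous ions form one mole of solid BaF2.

U = -2358.0 kJ/mol

ΔHf° = 1·ΔHsub + 1·(ΣIE) + 1·D(F2) + 2·EA + U
-1207.1 = 1·(+180.0) + 1·(+1468.1) + 1·(+158.8) + 2·(-328.0) + U
U = -1207.1 − (+1150.9) = -2358.0 kJ/mol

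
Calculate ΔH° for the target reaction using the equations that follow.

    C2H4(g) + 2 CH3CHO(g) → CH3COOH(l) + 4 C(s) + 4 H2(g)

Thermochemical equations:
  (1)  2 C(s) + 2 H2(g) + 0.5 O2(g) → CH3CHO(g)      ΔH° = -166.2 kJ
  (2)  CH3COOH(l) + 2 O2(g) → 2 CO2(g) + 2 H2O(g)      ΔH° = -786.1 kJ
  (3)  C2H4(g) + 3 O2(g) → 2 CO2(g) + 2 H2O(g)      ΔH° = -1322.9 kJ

ΔH° = -204.4 kJ

(1) reversed and × 2: (-2)·(-166.2) = +332.4 kJ
(2) reversed: +786.1 kJ
(3) as written: -1322.9 kJ
Combining the equations, ΔH° = (+332.4) + (+786.1) + (-1322.9) = -204.4 kJ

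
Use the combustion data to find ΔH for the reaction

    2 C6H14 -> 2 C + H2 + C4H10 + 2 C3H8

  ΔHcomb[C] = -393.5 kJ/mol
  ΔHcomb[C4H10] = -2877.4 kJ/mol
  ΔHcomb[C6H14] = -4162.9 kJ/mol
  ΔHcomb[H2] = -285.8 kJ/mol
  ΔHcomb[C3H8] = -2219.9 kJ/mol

ΔH = 64.2 kJ/mol

Using ΔH = Σ nΔHc°(reactants) − Σ nΔHc°(products):
= [2·(-4162.9)] − [2·(-393.5) + 1·(-285.8) + 1·(-2877.4) + 2·(-2219.9)]
= 64.2 kJ/mol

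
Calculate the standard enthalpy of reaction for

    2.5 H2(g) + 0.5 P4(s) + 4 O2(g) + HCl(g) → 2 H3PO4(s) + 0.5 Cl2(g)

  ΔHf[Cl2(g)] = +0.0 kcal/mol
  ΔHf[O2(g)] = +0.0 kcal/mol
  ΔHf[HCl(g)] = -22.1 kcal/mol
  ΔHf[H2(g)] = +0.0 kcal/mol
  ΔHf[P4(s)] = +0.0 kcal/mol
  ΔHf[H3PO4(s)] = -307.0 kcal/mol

ΔHrxn = -591.9 kcal/mol

ΔH°rxn = Σ nΔHf°(products) − Σ nΔHf°(reactants).
Products: 2·(-307.0) + 1/2·(+0.0) = -614.0
Reactants: 5/2·(+0.0) + 1/2·(+0.0) + 4·(+0.0) + 1·(-22.1) = -22.1
ΔHrxn = (-614.0) − (-22.1) = -591.9 kcal/mol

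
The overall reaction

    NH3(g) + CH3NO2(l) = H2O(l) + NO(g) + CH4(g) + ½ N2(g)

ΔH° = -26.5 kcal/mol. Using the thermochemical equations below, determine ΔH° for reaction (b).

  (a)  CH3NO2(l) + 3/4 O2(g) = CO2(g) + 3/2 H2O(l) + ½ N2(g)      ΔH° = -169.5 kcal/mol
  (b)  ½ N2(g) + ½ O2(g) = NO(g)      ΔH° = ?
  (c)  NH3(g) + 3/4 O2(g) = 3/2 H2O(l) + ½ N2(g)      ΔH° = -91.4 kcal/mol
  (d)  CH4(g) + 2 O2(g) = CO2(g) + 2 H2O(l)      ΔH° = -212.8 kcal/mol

(a) as written (CH3NO2(l) already on the reactant side): -169.5 kcal/mol
(b) as written (NO(g) already on the product side): contributes x
(c) as written (NH3(g) already on the reactant side): -91.4 kcal/mol
(d) reversed (CH4(g) must end up as a product): +212.8 kcal/mol
-26.5 = (-169.5) + (-91.4) + (+212.8) + x
x = (-26.5 − (-48.1)) / (1) = 21.6 kcal/mol

ΔH° = 21.6 kcal/mol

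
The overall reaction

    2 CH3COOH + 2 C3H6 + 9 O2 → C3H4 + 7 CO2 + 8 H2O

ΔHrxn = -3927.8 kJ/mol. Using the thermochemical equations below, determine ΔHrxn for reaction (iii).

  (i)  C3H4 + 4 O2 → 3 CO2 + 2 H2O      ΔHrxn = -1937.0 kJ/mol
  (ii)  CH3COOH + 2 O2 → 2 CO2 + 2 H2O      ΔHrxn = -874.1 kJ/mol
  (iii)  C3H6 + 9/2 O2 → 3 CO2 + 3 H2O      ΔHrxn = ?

(i) reversed (C3H4 must end up as a product): +1937.0 kJ/mol
(ii) × 2 (scale by 2 for the 2 CH3COOH): (2)·(-874.1) = -1748.2 kJ/mol
(iii) × 2 (scale by 2 for the 2 C3H6): contributes 2·x
-3927.8 = (+1937.0) + (-1748.2) + 2·x
x = (-3927.8 − (+188.8)) / (2) = -2058.3 kJ/mol

ΔHrxn = -2058.3 kJ/mol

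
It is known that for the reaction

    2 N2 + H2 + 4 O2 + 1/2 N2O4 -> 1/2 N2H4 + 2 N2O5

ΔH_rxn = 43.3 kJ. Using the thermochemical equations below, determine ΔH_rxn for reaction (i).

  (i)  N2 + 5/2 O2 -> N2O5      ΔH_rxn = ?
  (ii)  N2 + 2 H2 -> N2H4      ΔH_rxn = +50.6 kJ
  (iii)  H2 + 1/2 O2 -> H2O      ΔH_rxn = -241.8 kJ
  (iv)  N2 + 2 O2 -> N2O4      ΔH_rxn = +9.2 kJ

(i) × 2: contributes 2·x
(ii) × 1/2: (1/2)·(+50.6) = +25.3 kJ
(iii): not needed.
(iv) reversed and × 1/2: (-1/2)·(+9.2) = -4.6 kJ
+43.3 = (+25.3) + (-4.6) + 2·x
x = (+43.3 − (+20.7)) / (2) = 11.3 kJ

ΔH_rxn = 11.3 kJ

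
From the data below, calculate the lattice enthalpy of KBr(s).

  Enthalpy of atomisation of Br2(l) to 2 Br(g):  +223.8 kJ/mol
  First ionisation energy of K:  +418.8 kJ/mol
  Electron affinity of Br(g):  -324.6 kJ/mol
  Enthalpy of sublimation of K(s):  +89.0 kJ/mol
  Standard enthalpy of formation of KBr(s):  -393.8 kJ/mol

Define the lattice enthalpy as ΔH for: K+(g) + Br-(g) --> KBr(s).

ΔHf° = 1·ΔHsub + 1·(ΣIE) + 1/2·D(Br2) + 1·EA + U
-393.8 = 1·(+89.0) + 1·(+418.8) + 1/2·(+223.8) + 1·(-324.6) + U
U = -393.8 − (+295.1) = -688.9 kJ/mol

U = -688.9 kJ/mol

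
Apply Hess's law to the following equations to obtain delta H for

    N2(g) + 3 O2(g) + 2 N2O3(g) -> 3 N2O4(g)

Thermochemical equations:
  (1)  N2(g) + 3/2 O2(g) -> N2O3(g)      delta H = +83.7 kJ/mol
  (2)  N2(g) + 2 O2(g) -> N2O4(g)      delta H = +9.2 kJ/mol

delta H = -139.8 kJ/mol

(1) reversed and × 2 (N2O3(g) must end up as a reactant; ×2 to match 2 N2O3(g) in the target): (-2)·(+83.7) = -167.4 kJ/mol
(2) × 3 (scale by 3 for the 3 N2O4(g)): (3)·(+9.2) = +27.6 kJ/mol
Since enthalpy is a state function, delta H = (-2)·(+83.7) + (3)·(+9.2) = -139.8 kJ/mol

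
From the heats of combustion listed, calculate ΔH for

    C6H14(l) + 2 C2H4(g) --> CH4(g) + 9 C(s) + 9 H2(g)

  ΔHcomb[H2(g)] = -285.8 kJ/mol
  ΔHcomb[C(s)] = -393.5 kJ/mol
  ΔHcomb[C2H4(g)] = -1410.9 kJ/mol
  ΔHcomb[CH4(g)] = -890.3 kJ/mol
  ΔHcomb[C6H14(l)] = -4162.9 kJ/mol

With combustion enthalpies, reactants minus products:
= [1·(-4162.9) + 2·(-1410.9)] − [1·(-890.3) + 9·(-393.5) + 9·(-285.8)]
= 19.3 kJ/mol

ΔH = 19.3 kJ/mol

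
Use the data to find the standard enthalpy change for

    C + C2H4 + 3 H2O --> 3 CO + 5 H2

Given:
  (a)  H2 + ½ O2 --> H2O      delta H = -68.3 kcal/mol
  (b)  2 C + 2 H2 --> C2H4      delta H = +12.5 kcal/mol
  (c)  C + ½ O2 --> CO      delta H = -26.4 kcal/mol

delta H = 113.2 kcal/mol

(a) reversed and × 3 (reverse to put H2O on the reactant side; ×3 to match 3 H2O in the target): (-3)·(-68.3) = +204.9 kcal/mol
(b) reversed (reverse to put C2H4 on the reactant side): -12.5 kcal/mol
(c) × 3 (×3 to match 3 CO in the target): (3)·(-26.4) = -79.2 kcal/mol
delta H = (-3)·(-68.3) + (-1)·(+12.5) + (3)·(-26.4) = 113.2 kcal/mol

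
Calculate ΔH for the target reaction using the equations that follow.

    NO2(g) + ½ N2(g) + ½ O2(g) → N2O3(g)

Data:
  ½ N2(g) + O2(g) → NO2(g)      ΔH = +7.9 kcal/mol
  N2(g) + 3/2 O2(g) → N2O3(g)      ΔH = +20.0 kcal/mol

ΔH = 12.1 kcal/mol

equation 1 reversed (NO2(g) must end up as a reactant): -7.9 kcal/mol
equation 2 as written (N2O3(g) already on the product side): +20.0 kcal/mol
Combining the equations, ΔH = (-1)·(+7.9) + (1)·(+20.0) = 12.1 kcal/mol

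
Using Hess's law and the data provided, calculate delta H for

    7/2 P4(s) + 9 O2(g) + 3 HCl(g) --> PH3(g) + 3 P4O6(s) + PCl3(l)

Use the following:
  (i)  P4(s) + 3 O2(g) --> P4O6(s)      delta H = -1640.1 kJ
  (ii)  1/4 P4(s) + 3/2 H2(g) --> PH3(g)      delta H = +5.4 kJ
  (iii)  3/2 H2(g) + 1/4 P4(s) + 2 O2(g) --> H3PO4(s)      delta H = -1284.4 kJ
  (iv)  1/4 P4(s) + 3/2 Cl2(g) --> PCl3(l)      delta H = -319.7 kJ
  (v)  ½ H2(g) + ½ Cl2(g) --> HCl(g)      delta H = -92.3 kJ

delta H = -4957.7 kJ

(i) × 3 (scale by 3 for the 3 P4O6(s)): (3)·(-1640.1) = -4920.3 kJ
(ii) as written (PH3(g) already on the product side): +5.4 kJ
(iii): not needed (H3PO4(s) appears nowhere else).
(iv) as written (PCl3(l) already on the product side): -319.7 kJ
(v) reversed and × 3 (HCl(g) must end up as a reactant; scale by 3 for the 3 HCl(g)): (-3)·(-92.3) = +276.9 kJ
delta H = (-4920.3) + (+5.4) + (-319.7) + (+276.9) = -4957.7 kJ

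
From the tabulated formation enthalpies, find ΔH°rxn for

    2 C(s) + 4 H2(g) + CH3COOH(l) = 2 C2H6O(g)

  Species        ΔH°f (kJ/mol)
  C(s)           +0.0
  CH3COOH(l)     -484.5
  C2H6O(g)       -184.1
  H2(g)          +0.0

Products: 2·(-184.1) = -368.2
Reactants: 2·(+0.0) + 4·(+0.0) + 1·(-484.5) = -484.5
ΔH°rxn = (-368.2) − (-484.5) = 116.3 kJ/mol

ΔH°rxn = 116.3 kJ/mol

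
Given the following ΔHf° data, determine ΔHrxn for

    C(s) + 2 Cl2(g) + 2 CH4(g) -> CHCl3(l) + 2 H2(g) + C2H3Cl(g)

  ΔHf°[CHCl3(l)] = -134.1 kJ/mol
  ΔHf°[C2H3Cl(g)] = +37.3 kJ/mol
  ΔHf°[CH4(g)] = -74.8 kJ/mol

ΔHrxn = 52.8 kJ/mol

ΔH°rxn = Σ nΔHf°(products) − Σ nΔHf°(reactants).
Products: 1·(-134.1) + 2·(+0.0) + 1·(+37.3) = -96.8
Reactants: 1·(+0.0) + 2·(+0.0) + 2·(-74.8) = -149.6
ΔHrxn = (-96.8) − (-149.6) = 52.8 kJ/mol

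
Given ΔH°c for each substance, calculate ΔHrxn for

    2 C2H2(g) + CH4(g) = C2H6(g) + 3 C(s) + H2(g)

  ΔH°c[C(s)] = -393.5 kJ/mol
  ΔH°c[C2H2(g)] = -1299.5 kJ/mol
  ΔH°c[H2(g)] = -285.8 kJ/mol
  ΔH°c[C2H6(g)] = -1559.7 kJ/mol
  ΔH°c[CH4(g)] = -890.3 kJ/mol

Using ΔH = Σ nΔHc°(reactants) − Σ nΔHc°(products):
= [2·(-1299.5) + 1·(-890.3)] − [1·(-1559.7) + 3·(-393.5) + 1·(-285.8)]
= -463.3 kJ/mol

ΔHrxn = -463.3 kJ/mol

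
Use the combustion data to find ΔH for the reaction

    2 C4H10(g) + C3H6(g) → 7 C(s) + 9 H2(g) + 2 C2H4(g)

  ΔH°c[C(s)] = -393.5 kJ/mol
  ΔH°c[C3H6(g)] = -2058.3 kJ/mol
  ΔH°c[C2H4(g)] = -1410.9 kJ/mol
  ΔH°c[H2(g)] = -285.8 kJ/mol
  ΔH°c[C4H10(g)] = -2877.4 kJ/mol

With combustion enthalpies, reactants minus products:
= [2·(-2877.4) + 1·(-2058.3)] − [7·(-393.5) + 9·(-285.8) + 2·(-1410.9)]
= 335.4 kJ/mol

ΔH = 335.4 kJ/mol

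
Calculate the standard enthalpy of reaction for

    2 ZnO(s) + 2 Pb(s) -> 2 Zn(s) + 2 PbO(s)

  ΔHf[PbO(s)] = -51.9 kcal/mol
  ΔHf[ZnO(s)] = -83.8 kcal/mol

Products: 2·(+0.0) + 2·(-51.9) = -103.8
Reactants: 2·(-83.8) + 2·(+0.0) = -167.6
ΔH° = (-103.8) − (-167.6) = 63.8 kcal/mol

ΔH° = 63.8 kcal/mol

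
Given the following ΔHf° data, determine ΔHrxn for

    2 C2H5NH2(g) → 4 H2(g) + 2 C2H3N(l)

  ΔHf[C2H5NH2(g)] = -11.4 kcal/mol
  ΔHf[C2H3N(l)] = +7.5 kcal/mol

ΔHrxn = 37.8 kcal/mol

ΔH°rxn = Σ nΔHf°(products) − Σ nΔHf°(reactants).
Products: 4·(+0.0) + 2·(+7.5) = +15.0
Reactants: 2·(-11.4) = -22.8
ΔHrxn = (+15.0) − (-22.8) = 37.8 kcal/mol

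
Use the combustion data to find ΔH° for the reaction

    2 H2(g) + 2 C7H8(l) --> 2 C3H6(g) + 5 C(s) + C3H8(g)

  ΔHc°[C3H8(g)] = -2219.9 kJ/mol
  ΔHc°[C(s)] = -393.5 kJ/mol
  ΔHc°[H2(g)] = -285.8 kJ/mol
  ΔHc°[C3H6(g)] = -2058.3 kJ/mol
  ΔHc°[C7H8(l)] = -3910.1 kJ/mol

ΔH° = -87.8 kJ/mol

Using ΔH = Σ nΔHc°(reactants) − Σ nΔHc°(products):
= [2·(-285.8) + 2·(-3910.1)] − [2·(-2058.3) + 5·(-393.5) + 1·(-2219.9)]
= -87.8 kJ/mol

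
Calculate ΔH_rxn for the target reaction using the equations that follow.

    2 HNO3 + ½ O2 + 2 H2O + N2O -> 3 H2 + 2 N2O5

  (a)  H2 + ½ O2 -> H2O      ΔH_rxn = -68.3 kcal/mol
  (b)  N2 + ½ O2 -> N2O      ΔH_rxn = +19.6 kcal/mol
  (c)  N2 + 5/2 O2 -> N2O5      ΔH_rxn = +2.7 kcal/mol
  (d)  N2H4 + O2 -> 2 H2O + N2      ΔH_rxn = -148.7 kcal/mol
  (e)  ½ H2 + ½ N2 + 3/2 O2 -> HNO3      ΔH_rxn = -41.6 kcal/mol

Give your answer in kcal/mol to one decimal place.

(a) reversed and × 2: (-2)·(-68.3) = +136.6 kcal/mol
(b) reversed: -19.6 kcal/mol
(c) × 2: (2)·(+2.7) = +5.4 kcal/mol
(d): not needed.
(e) reversed and × 2: (-2)·(-41.6) = +83.2 kcal/mol
Since enthalpy is a state function, ΔH_rxn = (+136.6) + (-19.6) + (+5.4) + (+83.2) = 205.6 kcal/mol

ΔH_rxn = 205.6 kcal/mol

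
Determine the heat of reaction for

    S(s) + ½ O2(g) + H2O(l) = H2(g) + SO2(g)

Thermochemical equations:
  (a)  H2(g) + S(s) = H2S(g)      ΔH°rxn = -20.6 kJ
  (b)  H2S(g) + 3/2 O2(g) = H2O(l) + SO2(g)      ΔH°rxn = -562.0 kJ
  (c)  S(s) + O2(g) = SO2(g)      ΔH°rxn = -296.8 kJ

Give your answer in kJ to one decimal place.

ΔH°rxn = -11.0 kJ

(a) reversed: +20.6 kJ
(b) reversed: +562.0 kJ
(c) × 2: (2)·(-296.8) = -593.6 kJ
By Hess's law, ΔH°rxn = (-1)·(-20.6) + (-1)·(-562.0) + (2)·(-296.8) = -11.0 kJ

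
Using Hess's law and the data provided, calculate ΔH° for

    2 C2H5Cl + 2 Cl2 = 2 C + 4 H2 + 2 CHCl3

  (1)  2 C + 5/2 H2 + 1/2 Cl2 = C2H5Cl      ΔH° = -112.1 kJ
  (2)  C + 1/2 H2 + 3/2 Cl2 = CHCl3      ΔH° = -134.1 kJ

ΔH° = -44.0 kJ

(1) reversed and × 2: (-2)·(-112.1) = +224.2 kJ
(2) × 2: (2)·(-134.1) = -268.2 kJ
ΔH° = (-2)·(-112.1) + (2)·(-134.1) = -44.0 kJ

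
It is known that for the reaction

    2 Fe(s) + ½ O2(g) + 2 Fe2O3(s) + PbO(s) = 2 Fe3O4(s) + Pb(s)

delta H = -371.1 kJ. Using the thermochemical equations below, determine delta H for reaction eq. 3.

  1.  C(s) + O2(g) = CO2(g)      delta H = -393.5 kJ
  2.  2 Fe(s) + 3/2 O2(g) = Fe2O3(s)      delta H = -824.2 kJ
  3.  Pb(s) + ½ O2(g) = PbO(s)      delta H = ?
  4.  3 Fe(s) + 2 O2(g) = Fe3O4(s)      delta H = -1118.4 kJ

eq. 1: not needed (C(s) appears nowhere else).
eq. 2 reversed and × 2 (reverse to put Fe2O3(s) on the reactant side; scale by 2 for the 2 Fe2O3(s)): (-2)·(-824.2) = +1648.4 kJ
eq. 3 reversed (PbO(s) must end up as a reactant): contributes −x
eq. 4 × 2 (scale by 2 for the 2 Fe3O4(s)): (2)·(-1118.4) = -2236.8 kJ
-371.1 = (+1648.4) + (-2236.8) − x
x = (-371.1 − (-588.4)) / (-1) = -217.3 kJ

delta H = -217.3 kJ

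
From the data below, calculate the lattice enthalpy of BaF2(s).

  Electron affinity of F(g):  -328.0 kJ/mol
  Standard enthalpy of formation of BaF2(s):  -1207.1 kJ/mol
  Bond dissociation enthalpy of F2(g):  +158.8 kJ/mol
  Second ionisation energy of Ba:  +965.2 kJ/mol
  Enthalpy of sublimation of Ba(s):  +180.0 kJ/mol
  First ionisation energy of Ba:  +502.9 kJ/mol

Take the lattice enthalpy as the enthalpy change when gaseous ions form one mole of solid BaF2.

ΔHf° = 1·ΔHsub + 1·(ΣIE) + 1·D(F2) + 2·EA + U
-1207.1 = 1·(+180.0) + 1·(+1468.1) + 1·(+158.8) + 2·(-328.0) + U
U = -1207.1 − (+1150.9) = -2358.0 kJ/mol

U = -2358.0 kJ/mol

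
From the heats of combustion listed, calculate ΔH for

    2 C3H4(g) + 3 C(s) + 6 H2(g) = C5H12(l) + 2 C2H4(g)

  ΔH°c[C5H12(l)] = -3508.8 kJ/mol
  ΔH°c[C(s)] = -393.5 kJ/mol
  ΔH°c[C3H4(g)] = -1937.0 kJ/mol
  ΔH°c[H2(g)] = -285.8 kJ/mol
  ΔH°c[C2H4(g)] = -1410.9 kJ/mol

With combustion enthalpies, reactants minus products:
= [2·(-1937.0) + 3·(-393.5) + 6·(-285.8)] − [1·(-3508.8) + 2·(-1410.9)]
= -438.7 kJ/mol

ΔH = -438.7 kJ/mol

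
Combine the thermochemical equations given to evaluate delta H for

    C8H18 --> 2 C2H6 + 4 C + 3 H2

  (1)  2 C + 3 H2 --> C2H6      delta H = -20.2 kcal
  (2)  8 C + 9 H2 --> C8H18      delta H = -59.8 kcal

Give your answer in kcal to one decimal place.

(1) × 2 (scale by 2 for the 2 C2H6): (2)·(-20.2) = -40.4 kcal
(2) reversed (reverse to put C8H18 on the reactant side): +59.8 kcal
delta H = (-40.4) + (+59.8) = 19.4 kcal

delta H = 19.4 kcal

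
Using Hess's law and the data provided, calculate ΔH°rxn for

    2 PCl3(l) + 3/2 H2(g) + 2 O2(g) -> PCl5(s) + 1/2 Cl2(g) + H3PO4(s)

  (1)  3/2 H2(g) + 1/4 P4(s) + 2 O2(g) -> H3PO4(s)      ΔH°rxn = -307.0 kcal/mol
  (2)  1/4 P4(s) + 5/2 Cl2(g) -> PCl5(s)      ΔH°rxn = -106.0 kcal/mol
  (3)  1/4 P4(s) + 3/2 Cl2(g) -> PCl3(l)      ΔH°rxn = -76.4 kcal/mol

ΔH°rxn = -260.2 kcal/mol

(1) as written (H3PO4(s) already on the product side): -307.0 kcal/mol
(2) as written (PCl5(s) already on the product side): -106.0 kcal/mol
(3) reversed and × 2 (PCl3(l) must end up as a reactant; ×2 to match 2 PCl3(l) in the target): (-2)·(-76.4) = +152.8 kcal/mol
Combining the equations, ΔH°rxn = (-307.0) + (-106.0) + (+152.8) = -260.2 kcal/mol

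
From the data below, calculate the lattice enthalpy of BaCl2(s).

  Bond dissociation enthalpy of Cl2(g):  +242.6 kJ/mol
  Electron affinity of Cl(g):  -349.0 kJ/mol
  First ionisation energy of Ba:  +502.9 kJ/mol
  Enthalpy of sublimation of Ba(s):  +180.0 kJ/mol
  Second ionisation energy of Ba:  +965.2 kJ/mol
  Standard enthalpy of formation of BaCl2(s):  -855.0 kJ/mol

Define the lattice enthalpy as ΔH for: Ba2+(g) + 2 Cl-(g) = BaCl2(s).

U = -2047.7 kJ/mol

ΔHf° = 1·ΔHsub + 1·(ΣIE) + 1·D(Cl2) + 2·EA + U
-855.0 = 1·(+180.0) + 1·(+1468.1) + 1·(+242.6) + 2·(-349.0) + U
U = -855.0 − (+1192.7) = -2047.7 kJ/mol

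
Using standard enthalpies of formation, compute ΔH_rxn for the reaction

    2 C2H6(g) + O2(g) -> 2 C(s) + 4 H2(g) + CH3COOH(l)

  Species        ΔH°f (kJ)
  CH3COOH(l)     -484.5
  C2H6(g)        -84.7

Products: 2·(+0.0) + 4·(+0.0) + 1·(-484.5) = -484.5
Reactants: 2·(-84.7) + 1·(+0.0) = -169.4
ΔH_rxn = (-484.5) − (-169.4) = -315.1 kJ

ΔH_rxn = -315.1 kJ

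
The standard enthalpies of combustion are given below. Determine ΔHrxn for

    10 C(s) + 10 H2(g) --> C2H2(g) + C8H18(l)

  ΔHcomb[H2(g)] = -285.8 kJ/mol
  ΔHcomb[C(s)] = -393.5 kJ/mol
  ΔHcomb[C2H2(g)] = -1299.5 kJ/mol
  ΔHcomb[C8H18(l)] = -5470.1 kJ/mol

ΔHrxn = -23.4 kJ/mol

Using ΔH = Σ nΔHc°(reactants) − Σ nΔHc°(products):
= [10·(-393.5) + 10·(-285.8)] − [1·(-1299.5) + 1·(-5470.1)]
= -23.4 kJ/mol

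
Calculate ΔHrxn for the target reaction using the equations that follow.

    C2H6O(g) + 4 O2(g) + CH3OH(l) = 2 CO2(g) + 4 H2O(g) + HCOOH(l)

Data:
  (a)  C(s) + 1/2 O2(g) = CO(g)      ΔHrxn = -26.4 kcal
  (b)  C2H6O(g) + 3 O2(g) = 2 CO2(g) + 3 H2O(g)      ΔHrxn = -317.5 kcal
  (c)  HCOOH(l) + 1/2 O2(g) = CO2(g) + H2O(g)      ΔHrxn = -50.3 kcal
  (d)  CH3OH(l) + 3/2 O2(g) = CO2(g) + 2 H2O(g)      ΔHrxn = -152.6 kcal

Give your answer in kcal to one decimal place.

ΔHrxn = -419.8 kcal

(a): not needed.
(b) as written: -317.5 kcal
(c) reversed: +50.3 kcal
(d) as written: -152.6 kcal
Summing the manipulated equations, ΔHrxn = (1)·(-317.5) + (-1)·(-50.3) + (1)·(-152.6) = -419.8 kcal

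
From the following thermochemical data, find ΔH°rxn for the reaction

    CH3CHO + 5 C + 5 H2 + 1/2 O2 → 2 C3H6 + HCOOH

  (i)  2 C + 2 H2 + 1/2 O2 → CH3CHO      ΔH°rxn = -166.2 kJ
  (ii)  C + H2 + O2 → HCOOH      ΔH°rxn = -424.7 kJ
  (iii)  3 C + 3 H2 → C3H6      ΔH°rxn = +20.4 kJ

(i) reversed: +166.2 kJ
(ii) as written: -424.7 kJ
(iii) × 2: (2)·(+20.4) = +40.8 kJ
ΔH°rxn = (-1)·(-166.2) + (1)·(-424.7) + (2)·(+20.4) = -217.7 kJ

ΔH°rxn = -217.7 kJ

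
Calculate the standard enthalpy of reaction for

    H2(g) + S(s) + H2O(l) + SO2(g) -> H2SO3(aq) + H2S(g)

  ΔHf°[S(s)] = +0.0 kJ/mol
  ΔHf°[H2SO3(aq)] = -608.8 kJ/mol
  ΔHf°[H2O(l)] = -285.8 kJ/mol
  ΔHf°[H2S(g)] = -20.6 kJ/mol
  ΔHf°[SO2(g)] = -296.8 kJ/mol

ΔH_rxn = -46.8 kJ/mol

Products: 1·(-608.8) + 1·(-20.6) = -629.4
Reactants: 1·(+0.0) + 1·(+0.0) + 1·(-285.8) + 1·(-296.8) = -582.6
ΔH_rxn = (-629.4) − (-582.6) = -46.8 kJ/mol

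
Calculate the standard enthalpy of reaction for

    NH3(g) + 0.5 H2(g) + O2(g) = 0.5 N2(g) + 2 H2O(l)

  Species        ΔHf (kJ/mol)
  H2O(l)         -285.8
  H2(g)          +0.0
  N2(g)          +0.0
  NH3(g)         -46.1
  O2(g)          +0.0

Products: 1/2·(+0.0) + 2·(-285.8) = -571.6
Reactants: 1·(-46.1) + 1/2·(+0.0) + 1·(+0.0) = -46.1
ΔH°rxn = (-571.6) − (-46.1) = -525.5 kJ/mol

ΔH°rxn = -525.5 kJ/mol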